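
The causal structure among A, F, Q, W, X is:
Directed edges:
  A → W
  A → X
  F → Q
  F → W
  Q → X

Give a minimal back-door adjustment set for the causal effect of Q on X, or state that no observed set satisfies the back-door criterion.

Q→X: minimal back-door set ∅.

desc(Q)\{Q}={X}; candidates ⊆ {A,F,W}.
∅: Q⊥X given ∅ in G with Q→· removed — back-door holds.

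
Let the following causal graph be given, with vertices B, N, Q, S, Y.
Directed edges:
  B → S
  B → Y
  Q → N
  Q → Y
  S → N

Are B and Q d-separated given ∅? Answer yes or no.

Bayes-Ball from B | ∅ reaches {N,S,Y}.
Q ∉ reach(B|∅) ⇒ B ⊥ Q | ∅.

Yes — B ⊥ Q | ∅.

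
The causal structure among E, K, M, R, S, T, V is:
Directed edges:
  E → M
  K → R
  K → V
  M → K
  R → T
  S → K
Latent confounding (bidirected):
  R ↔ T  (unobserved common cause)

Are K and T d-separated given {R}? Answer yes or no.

No — K and T are d-connected given {R}.

Bayes-Ball from K | {R} reaches {E,M,S,T,V}.
T ∈ reach(K|{R}) ⇒ K ⊥̸ T | {R}.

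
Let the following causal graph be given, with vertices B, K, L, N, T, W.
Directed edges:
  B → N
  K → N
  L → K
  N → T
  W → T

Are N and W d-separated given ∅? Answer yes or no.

Bayes-Ball from N | ∅ reaches {B,K,L,T}.
W ∉ reach(N|∅) ⇒ N ⊥ W | ∅.

Yes — N ⊥ W | ∅.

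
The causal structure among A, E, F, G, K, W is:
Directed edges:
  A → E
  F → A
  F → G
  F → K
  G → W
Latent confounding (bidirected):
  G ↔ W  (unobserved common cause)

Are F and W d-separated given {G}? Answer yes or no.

No — F and W are d-connected given {G}.

Bayes-Ball from F | {G} reaches {A,E,K,W}.
W ∈ reach(F|{G}) ⇒ F ⊥̸ W | {G}.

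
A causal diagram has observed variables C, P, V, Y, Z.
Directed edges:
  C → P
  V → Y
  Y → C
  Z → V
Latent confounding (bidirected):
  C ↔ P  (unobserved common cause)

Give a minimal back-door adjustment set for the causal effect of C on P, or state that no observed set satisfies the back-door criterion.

desc(C)\{C}={P}; candidates ⊆ {V,Y,Z}.
C↔P: latent back-door arc(s) into C.
size 0: {}; under {} C still reaches {P,V,Y,Z} ∋ P.
size 1: {V}, {Y}, {Z}; under {V} C still reaches {P,Y} ∋ P.
size 2: {V,Y}, {V,Z}, {Y,Z}; under {V,Y} C still reaches {P} ∋ P.
C↔P cannot be blocked by any observed set — no back-door set.

C→P: no observed back-door set.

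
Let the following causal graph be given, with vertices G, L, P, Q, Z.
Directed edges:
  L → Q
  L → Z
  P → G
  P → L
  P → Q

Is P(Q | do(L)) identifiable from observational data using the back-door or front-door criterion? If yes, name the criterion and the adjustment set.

P(Q|do(L)): backdoor, adjust for {P}.

desc(L)\{L}={Q,Z}; candidates ⊆ {G,P}.
size 0: {}; under {} L still reaches {G,P,Q} ∋ Q.
{P}: L⊥Q given {P} in G with L→· removed — back-door holds.
P(Q|do(L)) = Σ_{P} P(Q|L,P)·P(P).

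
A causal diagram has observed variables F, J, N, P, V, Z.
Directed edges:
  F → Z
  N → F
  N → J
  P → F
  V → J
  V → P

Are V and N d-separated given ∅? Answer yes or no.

Bayes-Ball from V | ∅ reaches {F,J,P,Z}.
N ∉ reach(V|∅) ⇒ V ⊥ N | ∅.

Yes — V ⊥ N | ∅.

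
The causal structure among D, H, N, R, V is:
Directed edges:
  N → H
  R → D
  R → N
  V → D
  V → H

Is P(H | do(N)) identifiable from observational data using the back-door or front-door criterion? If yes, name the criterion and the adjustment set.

desc(N)\{N}={H}; candidates ⊆ {D,R,V}.
∅: N⊥H given ∅ in G with N→· removed — back-door holds.
P(H|do(N)) = P(H|N) — no adjustment needed.

P(H|do(N)): backdoor, adjust for ∅.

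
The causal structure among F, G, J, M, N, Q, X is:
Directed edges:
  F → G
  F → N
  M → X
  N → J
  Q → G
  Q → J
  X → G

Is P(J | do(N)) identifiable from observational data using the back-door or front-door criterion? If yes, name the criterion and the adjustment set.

desc(N)\{N}={J}; candidates ⊆ {F,G,M,Q,X}.
∅: N⊥J given ∅ in G with N→· removed — back-door holds.
P(J|do(N)) = P(J|N) — no adjustment needed.

P(J|do(N)): backdoor, adjust for ∅.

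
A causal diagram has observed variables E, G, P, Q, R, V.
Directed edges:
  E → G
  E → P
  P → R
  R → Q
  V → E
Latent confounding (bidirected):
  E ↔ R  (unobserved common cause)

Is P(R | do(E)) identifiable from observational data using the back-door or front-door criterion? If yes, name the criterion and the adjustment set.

P(R|do(E)): frontdoor, adjust for {P}.

desc(E)\{E}={G,P,Q,R}; candidates ⊆ {V}.
E↔R: latent back-door arc(s) into E.
size 0: {}; under {} E still reaches {Q,R,V} ∋ R.
size 1: {V}; under {V} E still reaches {Q,R} ∋ R.
E↔R cannot be blocked by any observed set — no back-door set.
{P}: (i) intercepts every directed E→R path; (ii) no back-door E→{P}; (iii) {E} blocks every back-door {P}→R. Front-door holds.
P(R|do(E)) = Σ_{P} P(P|E) Σ_{E'} P(R|P,E')P(E').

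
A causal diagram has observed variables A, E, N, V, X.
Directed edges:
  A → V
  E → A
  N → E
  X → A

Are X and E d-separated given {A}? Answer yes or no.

Bayes-Ball from X | {A} reaches {E,N}.
E ∈ reach(X|{A}) ⇒ X ⊥̸ E | {A}.

No — X and E are d-connected given {A}.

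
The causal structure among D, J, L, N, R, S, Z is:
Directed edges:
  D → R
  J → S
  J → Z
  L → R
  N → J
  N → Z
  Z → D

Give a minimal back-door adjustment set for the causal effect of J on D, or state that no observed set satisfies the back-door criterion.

desc(J)\{J}={D,R,S,Z}; candidates ⊆ {L,N}.
size 0: {}; under {} J still reaches {D,N,R,Z} ∋ D.
{N}: J⊥D given {N} in G with J→· removed — back-door holds.

J→D: minimal back-door set {N}.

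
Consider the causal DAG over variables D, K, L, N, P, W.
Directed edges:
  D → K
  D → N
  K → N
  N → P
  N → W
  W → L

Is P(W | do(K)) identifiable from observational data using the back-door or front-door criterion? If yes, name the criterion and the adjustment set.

desc(K)\{K}={L,N,P,W}; candidates ⊆ {D}.
size 0: {}; under {} K still reaches {D,L,N,P,W} ∋ W.
{D}: K⊥W given {D} in G with K→· removed — back-door holds.
P(W|do(K)) = Σ_{D} P(W|K,D)·P(D).

P(W|do(K)): backdoor, adjust for {D}.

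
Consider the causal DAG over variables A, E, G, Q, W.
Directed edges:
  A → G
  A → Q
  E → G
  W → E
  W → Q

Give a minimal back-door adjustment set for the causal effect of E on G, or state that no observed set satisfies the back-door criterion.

desc(E)\{E}={G}; candidates ⊆ {A,Q,W}.
∅: E⊥G given ∅ in G with E→· removed — back-door holds.

E→G: minimal back-door set ∅.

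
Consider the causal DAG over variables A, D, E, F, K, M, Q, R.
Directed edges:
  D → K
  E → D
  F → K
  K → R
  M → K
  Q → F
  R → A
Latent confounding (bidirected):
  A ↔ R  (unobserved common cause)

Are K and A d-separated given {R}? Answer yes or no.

Bayes-Ball from K | {R} reaches {A,D,E,F,M,Q}.
A ∈ reach(K|{R}) ⇒ K ⊥̸ A | {R}.

No — K and A are d-connected given {R}.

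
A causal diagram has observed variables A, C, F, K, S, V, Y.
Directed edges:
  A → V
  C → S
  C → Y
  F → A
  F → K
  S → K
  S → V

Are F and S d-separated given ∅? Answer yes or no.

Bayes-Ball from F | ∅ reaches {A,K,V}.
S ∉ reach(F|∅) ⇒ F ⊥ S | ∅.

Yes — F ⊥ S | ∅.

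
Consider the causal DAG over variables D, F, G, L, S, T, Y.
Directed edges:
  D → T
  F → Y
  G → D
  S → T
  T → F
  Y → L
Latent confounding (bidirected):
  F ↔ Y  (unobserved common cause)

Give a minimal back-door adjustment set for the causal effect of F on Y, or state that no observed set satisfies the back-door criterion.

desc(F)\{F}={L,Y}; candidates ⊆ {D,G,S,T}.
F↔Y: latent back-door arc(s) into F.
size 0: {}; under {} F still reaches {D,G,L,S,T,Y} ∋ Y.
size 1: {D}, {G}, {S} …(+1); under {D} F still reaches {L,S,T,Y} ∋ Y.
size 2: {D,G}, {D,S}, {D,T} …(+3); under {D,G} F still reaches {L,S,T,Y} ∋ Y.
F↔Y cannot be blocked by any observed set — no back-door set.

F→Y: no observed back-door set.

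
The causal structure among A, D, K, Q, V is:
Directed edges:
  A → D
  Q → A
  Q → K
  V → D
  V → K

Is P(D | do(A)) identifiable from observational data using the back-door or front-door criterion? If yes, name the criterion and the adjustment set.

P(D|do(A)): backdoor, adjust for ∅.

desc(A)\{A}={D}; candidates ⊆ {K,Q,V}.
∅: A⊥D given ∅ in G with A→· removed — back-door holds.
P(D|do(A)) = P(D|A) — no adjustment needed.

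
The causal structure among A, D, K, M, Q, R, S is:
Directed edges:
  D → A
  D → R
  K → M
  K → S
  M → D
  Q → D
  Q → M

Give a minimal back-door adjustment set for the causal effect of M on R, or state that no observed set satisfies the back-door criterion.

M→R: minimal back-door set {Q}.

desc(M)\{M}={A,D,R}; candidates ⊆ {K,Q,S}.
size 0: {}; under {} M still reaches {A,D,K,Q,R,S} ∋ R.
{Q}: M⊥R given {Q} in G with M→· removed — back-door holds.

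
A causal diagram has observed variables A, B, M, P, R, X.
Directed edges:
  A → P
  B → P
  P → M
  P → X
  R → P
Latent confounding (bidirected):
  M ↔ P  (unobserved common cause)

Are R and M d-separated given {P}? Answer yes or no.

No — R and M are d-connected given {P}.

Bayes-Ball from R | {P} reaches {A,B,M}.
M ∈ reach(R|{P}) ⇒ R ⊥̸ M | {P}.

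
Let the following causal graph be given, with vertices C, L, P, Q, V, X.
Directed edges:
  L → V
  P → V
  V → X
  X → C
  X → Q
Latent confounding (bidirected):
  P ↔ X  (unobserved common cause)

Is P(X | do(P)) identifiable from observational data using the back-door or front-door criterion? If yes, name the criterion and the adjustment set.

desc(P)\{P}={C,Q,V,X}; candidates ⊆ {L}.
P↔X: latent back-door arc(s) into P.
size 0: {}; under {} P still reaches {C,Q,X} ∋ X.
size 1: {L}; under {L} P still reaches {C,Q,X} ∋ X.
P↔X cannot be blocked by any observed set — no back-door set.
{V}: (i) intercepts every directed P→X path; (ii) no back-door P→{V}; (iii) {P} blocks every back-door {V}→X. Front-door holds.
P(X|do(P)) = Σ_{V} P(V|P) Σ_{P'} P(X|V,P')P(P').

P(X|do(P)): frontdoor, adjust for {V}.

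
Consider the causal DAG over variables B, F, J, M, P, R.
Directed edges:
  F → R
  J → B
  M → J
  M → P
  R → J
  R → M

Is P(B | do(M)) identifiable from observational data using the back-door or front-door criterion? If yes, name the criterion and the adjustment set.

P(B|do(M)): backdoor, adjust for {R}.

desc(M)\{M}={B,J,P}; candidates ⊆ {F,R}.
size 0: {}; under {} M still reaches {B,F,J,R} ∋ B.
{R}: M⊥B given {R} in G with M→· removed — back-door holds.
P(B|do(M)) = Σ_{R} P(B|M,R)·P(R).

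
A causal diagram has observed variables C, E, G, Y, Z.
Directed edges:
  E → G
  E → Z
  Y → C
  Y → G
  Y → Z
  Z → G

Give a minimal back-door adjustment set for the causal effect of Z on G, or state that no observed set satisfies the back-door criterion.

Z→G: minimal back-door set {E, Y}.

desc(Z)\{Z}={G}; candidates ⊆ {C,E,Y}.
size 0: {}; under {} Z still reaches {C,E,G,Y} ∋ G.
size 1: {C}, {E}, {Y}; under {C} Z still reaches {E,G,Y} ∋ G.
{E,Y}: Z⊥G given {E,Y} in G with Z→· removed — back-door holds.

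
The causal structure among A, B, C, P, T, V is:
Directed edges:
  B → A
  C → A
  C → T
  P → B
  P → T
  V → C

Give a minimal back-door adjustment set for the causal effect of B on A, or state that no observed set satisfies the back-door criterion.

B→A: minimal back-door set ∅.

desc(B)\{B}={A}; candidates ⊆ {C,P,T,V}.
∅: B⊥A given ∅ in G with B→· removed — back-door holds.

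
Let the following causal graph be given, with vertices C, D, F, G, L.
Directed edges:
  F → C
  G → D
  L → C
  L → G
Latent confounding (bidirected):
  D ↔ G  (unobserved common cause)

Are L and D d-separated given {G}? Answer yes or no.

Bayes-Ball from L | {G} reaches {C,D}.
D ∈ reach(L|{G}) ⇒ L ⊥̸ D | {G}.

No — L and D are d-connected given {G}.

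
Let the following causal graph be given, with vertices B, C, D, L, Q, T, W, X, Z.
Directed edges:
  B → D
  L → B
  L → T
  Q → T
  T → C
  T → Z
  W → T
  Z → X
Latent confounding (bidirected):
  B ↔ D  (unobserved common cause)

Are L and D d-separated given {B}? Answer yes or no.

Bayes-Ball from L | {B} reaches {C,D,T,X,Z}.
D ∈ reach(L|{B}) ⇒ L ⊥̸ D | {B}.

No — L and D are d-connected given {B}.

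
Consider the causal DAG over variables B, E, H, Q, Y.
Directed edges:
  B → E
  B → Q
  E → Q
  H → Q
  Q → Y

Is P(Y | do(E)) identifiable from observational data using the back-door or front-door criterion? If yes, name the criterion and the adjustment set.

desc(E)\{E}={Q,Y}; candidates ⊆ {B,H}.
size 0: {}; under {} E still reaches {B,Q,Y} ∋ Y.
{B}: E⊥Y given {B} in G with E→· removed — back-door holds.
P(Y|do(E)) = Σ_{B} P(Y|E,B)·P(B).

P(Y|do(E)): backdoor, adjust for {B}.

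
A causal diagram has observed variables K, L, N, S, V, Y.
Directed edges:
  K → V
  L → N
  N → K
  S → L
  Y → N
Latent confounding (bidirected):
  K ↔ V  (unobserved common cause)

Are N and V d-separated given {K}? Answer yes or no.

Bayes-Ball from N | {K} reaches {L,S,V,Y}.
V ∈ reach(N|{K}) ⇒ N ⊥̸ V | {K}.

No — N and V are d-connected given {K}.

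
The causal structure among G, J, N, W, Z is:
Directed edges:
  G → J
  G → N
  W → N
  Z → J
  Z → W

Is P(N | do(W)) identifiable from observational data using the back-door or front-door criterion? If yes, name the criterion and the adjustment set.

P(N|do(W)): backdoor, adjust for ∅.

desc(W)\{W}={N}; candidates ⊆ {G,J,Z}.
∅: W⊥N given ∅ in G with W→· removed — back-door holds.
P(N|do(W)) = P(N|W) — no adjustment needed.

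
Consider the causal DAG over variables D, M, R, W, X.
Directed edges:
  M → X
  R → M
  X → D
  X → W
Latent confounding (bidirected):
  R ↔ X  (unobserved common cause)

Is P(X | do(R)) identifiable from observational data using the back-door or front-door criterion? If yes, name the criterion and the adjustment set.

P(X|do(R)): frontdoor, adjust for {M}.

desc(R)\{R}={D,M,W,X}; candidates ⊆ {—}.
R↔X: latent back-door arc(s) into R.
size 0: {}; under {} R still reaches {D,W,X} ∋ X.
R↔X cannot be blocked by any observed set — no back-door set.
{M}: (i) intercepts every directed R→X path; (ii) no back-door R→{M}; (iii) {R} blocks every back-door {M}→X. Front-door holds.
P(X|do(R)) = Σ_{M} P(M|R) Σ_{R'} P(X|M,R')P(R').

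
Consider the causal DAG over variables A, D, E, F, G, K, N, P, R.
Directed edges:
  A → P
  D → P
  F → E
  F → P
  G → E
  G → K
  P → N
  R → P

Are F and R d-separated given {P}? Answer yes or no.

No — F and R are d-connected given {P}.

Bayes-Ball from F | {P} reaches {A,D,E,R}.
R ∈ reach(F|{P}) ⇒ F ⊥̸ R | {P}.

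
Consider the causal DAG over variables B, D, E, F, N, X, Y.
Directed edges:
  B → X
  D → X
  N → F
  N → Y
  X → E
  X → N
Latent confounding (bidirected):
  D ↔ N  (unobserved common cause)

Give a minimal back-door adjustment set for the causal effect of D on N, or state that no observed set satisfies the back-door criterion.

desc(D)\{D}={E,F,N,X,Y}; candidates ⊆ {B}.
D↔N: latent back-door arc(s) into D.
size 0: {}; under {} D still reaches {F,N,Y} ∋ N.
size 1: {B}; under {B} D still reaches {F,N,Y} ∋ N.
D↔N cannot be blocked by any observed set — no back-door set.

D→N: no observed back-door set.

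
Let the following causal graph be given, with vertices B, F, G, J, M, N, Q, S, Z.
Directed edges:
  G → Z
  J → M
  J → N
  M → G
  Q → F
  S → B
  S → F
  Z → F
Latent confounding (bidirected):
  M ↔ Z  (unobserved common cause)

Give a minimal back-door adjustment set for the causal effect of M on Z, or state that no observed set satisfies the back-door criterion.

desc(M)\{M}={F,G,Z}; candidates ⊆ {B,J,N,Q,S}.
M↔Z: latent back-door arc(s) into M.
size 0: {}; under {} M still reaches {F,J,N,Z} ∋ Z.
size 1: {B}, {J}, {N} …(+2); under {B} M still reaches {F,J,N,Z} ∋ Z.
size 2: {B,J}, {B,N}, {B,Q} …(+7); under {B,J} M still reaches {F,Z} ∋ Z.
M↔Z cannot be blocked by any observed set — no back-door set.

M→Z: no observed back-door set.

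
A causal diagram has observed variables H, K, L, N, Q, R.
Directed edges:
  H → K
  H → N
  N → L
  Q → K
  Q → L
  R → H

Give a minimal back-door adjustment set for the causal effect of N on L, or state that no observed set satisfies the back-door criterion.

desc(N)\{N}={L}; candidates ⊆ {H,K,Q,R}.
∅: N⊥L given ∅ in G with N→· removed — back-door holds.

N→L: minimal back-door set ∅.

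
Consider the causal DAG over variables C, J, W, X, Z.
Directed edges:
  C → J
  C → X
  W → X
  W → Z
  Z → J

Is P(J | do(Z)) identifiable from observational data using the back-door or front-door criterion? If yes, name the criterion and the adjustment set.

P(J|do(Z)): backdoor, adjust for ∅.

desc(Z)\{Z}={J}; candidates ⊆ {C,W,X}.
∅: Z⊥J given ∅ in G with Z→· removed — back-door holds.
P(J|do(Z)) = P(J|Z) — no adjustment needed.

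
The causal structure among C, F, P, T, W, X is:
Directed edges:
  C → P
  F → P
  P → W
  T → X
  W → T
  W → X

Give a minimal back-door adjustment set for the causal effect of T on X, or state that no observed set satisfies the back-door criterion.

desc(T)\{T}={X}; candidates ⊆ {C,F,P,W}.
size 0: {}; under {} T still reaches {C,F,P,W,X} ∋ X.
{W}: T⊥X given {W} in G with T→· removed — back-door holds.

T→X: minimal back-door set {W}.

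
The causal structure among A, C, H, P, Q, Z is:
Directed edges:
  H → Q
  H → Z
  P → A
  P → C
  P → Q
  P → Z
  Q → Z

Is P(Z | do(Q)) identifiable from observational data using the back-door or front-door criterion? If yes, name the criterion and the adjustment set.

P(Z|do(Q)): backdoor, adjust for {H, P}.

desc(Q)\{Q}={Z}; candidates ⊆ {A,C,H,P}.
size 0: {}; under {} Q still reaches {A,C,H,P,Z} ∋ Z.
size 1: {A}, {C}, {H} …(+1); under {A} Q still reaches {C,H,P,Z} ∋ Z.
{H,P}: Q⊥Z given {H,P} in G with Q→· removed — back-door holds.
P(Z|do(Q)) = Σ_{H,P} P(Z|Q,H,P)·P(H,P).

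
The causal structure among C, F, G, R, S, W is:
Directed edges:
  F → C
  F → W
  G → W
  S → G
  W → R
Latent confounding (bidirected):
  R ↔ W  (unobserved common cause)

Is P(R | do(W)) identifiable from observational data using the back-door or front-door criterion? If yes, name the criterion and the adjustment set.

desc(W)\{W}={R}; candidates ⊆ {C,F,G,S}.
W↔R: latent back-door arc(s) into W.
size 0: {}; under {} W still reaches {C,F,G,R,S} ∋ R.
size 1: {C}, {F}, {G} …(+1); under {C} W still reaches {F,G,R,S} ∋ R.
size 2: {C,F}, {C,G}, {C,S} …(+3); under {C,F} W still reaches {G,R,S} ∋ R.
W↔R cannot be blocked by any observed set — no back-door set.
No mediator lies on a directed W→…→R path.
Neither criterion identifies P(R|do(W)) in this graph.

P(R|do(W)): not identifiable (no BD/FD set).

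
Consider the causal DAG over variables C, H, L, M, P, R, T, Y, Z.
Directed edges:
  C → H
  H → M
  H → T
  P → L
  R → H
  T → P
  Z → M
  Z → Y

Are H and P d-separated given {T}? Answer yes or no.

Yes — H ⊥ P | {T}.

Bayes-Ball from H | {T} reaches {C,M,R}.
P ∉ reach(H|{T}) ⇒ H ⊥ P | {T}.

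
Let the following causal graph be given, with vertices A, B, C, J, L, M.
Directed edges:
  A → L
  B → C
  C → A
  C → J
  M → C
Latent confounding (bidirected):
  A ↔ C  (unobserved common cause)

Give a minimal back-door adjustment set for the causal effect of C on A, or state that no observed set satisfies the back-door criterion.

desc(C)\{C}={A,J,L}; candidates ⊆ {B,M}.
C↔A: latent back-door arc(s) into C.
size 0: {}; under {} C still reaches {A,B,L,M} ∋ A.
size 1: {B}, {M}; under {B} C still reaches {A,L,M} ∋ A.
size 2: {B,M}; under {B,M} C still reaches {A,L} ∋ A.
C↔A cannot be blocked by any observed set — no back-door set.

C→A: no observed back-door set.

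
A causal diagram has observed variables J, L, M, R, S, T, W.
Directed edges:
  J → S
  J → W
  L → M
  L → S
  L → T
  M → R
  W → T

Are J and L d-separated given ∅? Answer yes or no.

Bayes-Ball from J | ∅ reaches {S,T,W}.
L ∉ reach(J|∅) ⇒ J ⊥ L | ∅.

Yes — J ⊥ L | ∅.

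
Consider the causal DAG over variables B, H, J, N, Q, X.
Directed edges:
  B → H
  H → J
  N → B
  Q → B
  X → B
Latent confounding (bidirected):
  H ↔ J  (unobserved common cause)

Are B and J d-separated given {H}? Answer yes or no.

No — B and J are d-connected given {H}.

Bayes-Ball from B | {H} reaches {J,N,Q,X}.
J ∈ reach(B|{H}) ⇒ B ⊥̸ J | {H}.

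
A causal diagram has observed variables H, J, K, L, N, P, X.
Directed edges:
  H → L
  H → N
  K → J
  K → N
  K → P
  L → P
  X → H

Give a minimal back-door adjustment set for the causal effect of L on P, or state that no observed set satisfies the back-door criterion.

desc(L)\{L}={P}; candidates ⊆ {H,J,K,N,X}.
∅: L⊥P given ∅ in G with L→· removed — back-door holds.

L→P: minimal back-door set ∅.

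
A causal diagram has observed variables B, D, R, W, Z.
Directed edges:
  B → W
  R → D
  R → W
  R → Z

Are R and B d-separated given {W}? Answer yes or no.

No — R and B are d-connected given {W}.

Bayes-Ball from R | {W} reaches {B,D,Z}.
B ∈ reach(R|{W}) ⇒ R ⊥̸ B | {W}.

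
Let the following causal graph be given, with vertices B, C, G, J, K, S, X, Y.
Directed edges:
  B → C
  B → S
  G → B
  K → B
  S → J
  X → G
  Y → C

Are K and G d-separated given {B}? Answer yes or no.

No — K and G are d-connected given {B}.

Bayes-Ball from K | {B} reaches {G,X}.
G ∈ reach(K|{B}) ⇒ K ⊥̸ G | {B}.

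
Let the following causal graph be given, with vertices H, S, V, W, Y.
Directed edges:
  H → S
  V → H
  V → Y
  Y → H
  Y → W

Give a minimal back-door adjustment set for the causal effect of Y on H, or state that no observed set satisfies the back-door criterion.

Y→H: minimal back-door set {V}.

desc(Y)\{Y}={H,S,W}; candidates ⊆ {V}.
size 0: {}; under {} Y still reaches {H,S,V} ∋ H.
{V}: Y⊥H given {V} in G with Y→· removed — back-door holds.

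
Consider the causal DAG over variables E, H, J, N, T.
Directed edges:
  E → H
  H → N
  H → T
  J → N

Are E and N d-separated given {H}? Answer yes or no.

Yes — E ⊥ N | {H}.

Bayes-Ball from E | {H} reaches ∅.
N ∉ reach(E|{H}) ⇒ E ⊥ N | {H}.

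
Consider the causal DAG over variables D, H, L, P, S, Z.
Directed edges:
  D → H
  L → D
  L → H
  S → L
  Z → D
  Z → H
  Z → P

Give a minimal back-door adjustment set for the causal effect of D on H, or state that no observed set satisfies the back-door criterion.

desc(D)\{D}={H}; candidates ⊆ {L,P,S,Z}.
size 0: {}; under {} D still reaches {H,L,P,S,Z} ∋ H.
size 1: {L}, {P}, {S} …(+1); under {L} D still reaches {H,P,Z} ∋ H.
{L,Z}: D⊥H given {L,Z} in G with D→· removed — back-door holds.

D→H: minimal back-door set {L, Z}.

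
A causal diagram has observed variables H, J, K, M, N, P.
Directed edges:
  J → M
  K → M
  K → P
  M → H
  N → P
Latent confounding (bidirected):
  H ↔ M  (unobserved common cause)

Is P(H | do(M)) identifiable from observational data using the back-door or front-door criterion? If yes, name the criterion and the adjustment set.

P(H|do(M)): not identifiable (no BD/FD set).

desc(M)\{M}={H}; candidates ⊆ {J,K,N,P}.
M↔H: latent back-door arc(s) into M.
size 0: {}; under {} M still reaches {H,J,K,P} ∋ H.
size 1: {J}, {K}, {N} …(+1); under {J} M still reaches {H,K,P} ∋ H.
size 2: {J,K}, {J,N}, {J,P} …(+3); under {J,K} M still reaches {H} ∋ H.
M↔H cannot be blocked by any observed set — no back-door set.
No mediator lies on a directed M→…→H path.
Neither criterion identifies P(H|do(M)) in this graph.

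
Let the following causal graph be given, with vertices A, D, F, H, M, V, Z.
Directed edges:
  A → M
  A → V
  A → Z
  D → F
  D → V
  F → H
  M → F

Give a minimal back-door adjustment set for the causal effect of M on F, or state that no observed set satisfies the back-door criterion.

desc(M)\{M}={F,H}; candidates ⊆ {A,D,V,Z}.
∅: M⊥F given ∅ in G with M→· removed — back-door holds.

M→F: minimal back-door set ∅.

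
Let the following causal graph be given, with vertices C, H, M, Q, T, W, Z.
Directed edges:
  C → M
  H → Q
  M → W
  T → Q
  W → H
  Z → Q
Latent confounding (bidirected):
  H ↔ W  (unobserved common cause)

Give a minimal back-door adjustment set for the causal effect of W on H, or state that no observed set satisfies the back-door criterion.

W→H: no observed back-door set.

desc(W)\{W}={H,Q}; candidates ⊆ {C,M,T,Z}.
W↔H: latent back-door arc(s) into W.
size 0: {}; under {} W still reaches {C,H,M,Q} ∋ H.
size 1: {C}, {M}, {T} …(+1); under {C} W still reaches {H,M,Q} ∋ H.
size 2: {C,M}, {C,T}, {C,Z} …(+3); under {C,M} W still reaches {H,Q} ∋ H.
W↔H cannot be blocked by any observed set — no back-door set.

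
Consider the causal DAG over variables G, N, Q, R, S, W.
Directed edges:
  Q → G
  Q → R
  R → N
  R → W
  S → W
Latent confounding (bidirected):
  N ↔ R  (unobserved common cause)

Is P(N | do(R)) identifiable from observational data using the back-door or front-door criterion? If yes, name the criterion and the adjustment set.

P(N|do(R)): not identifiable (no BD/FD set).

desc(R)\{R}={N,W}; candidates ⊆ {G,Q,S}.
R↔N: latent back-door arc(s) into R.
size 0: {}; under {} R still reaches {G,N,Q} ∋ N.
size 1: {G}, {Q}, {S}; under {G} R still reaches {N,Q} ∋ N.
size 2: {G,Q}, {G,S}, {Q,S}; under {G,Q} R still reaches {N} ∋ N.
R↔N cannot be blocked by any observed set — no back-door set.
No mediator lies on a directed R→…→N path.
Neither criterion identifies P(N|do(R)) in this graph.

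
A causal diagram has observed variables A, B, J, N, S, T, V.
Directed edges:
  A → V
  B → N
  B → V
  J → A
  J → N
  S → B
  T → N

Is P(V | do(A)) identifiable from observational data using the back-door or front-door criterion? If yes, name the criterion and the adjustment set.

desc(A)\{A}={V}; candidates ⊆ {B,J,N,S,T}.
∅: A⊥V given ∅ in G with A→· removed — back-door holds.
P(V|do(A)) = P(V|A) — no adjustment needed.

P(V|do(A)): backdoor, adjust for ∅.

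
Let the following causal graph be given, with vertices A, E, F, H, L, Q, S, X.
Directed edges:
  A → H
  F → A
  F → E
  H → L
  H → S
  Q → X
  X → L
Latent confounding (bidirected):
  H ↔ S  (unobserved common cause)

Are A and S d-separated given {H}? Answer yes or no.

Bayes-Ball from A | {H} reaches {E,F,S}.
S ∈ reach(A|{H}) ⇒ A ⊥̸ S | {H}.

No — A and S are d-connected given {H}.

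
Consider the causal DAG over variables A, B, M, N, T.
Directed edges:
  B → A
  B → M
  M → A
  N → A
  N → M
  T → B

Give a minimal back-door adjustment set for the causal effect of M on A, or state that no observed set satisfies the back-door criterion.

M→A: minimal back-door set {B, N}.

desc(M)\{M}={A}; candidates ⊆ {B,N,T}.
size 0: {}; under {} M still reaches {A,B,N,T} ∋ A.
size 1: {B}, {N}, {T}; under {B} M still reaches {A,N} ∋ A.
{B,N}: M⊥A given {B,N} in G with M→· removed — back-door holds.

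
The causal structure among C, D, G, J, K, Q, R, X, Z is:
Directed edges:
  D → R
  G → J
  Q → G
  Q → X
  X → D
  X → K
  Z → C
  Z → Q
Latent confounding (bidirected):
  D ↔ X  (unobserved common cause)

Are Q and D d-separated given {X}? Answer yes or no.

No — Q and D are d-connected given {X}.

Bayes-Ball from Q | {X} reaches {C,D,G,J,R,Z}.
D ∈ reach(Q|{X}) ⇒ Q ⊥̸ D | {X}.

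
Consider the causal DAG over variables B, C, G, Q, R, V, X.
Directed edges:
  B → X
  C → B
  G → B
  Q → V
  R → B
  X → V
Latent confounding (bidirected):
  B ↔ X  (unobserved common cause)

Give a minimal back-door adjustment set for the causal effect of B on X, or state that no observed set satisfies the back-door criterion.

desc(B)\{B}={V,X}; candidates ⊆ {C,G,Q,R}.
B↔X: latent back-door arc(s) into B.
size 0: {}; under {} B still reaches {C,G,R,V,X} ∋ X.
size 1: {C}, {G}, {Q} …(+1); under {C} B still reaches {G,R,V,X} ∋ X.
size 2: {C,G}, {C,Q}, {C,R} …(+3); under {C,G} B still reaches {R,V,X} ∋ X.
B↔X cannot be blocked by any observed set — no back-door set.

B→X: no observed back-door set.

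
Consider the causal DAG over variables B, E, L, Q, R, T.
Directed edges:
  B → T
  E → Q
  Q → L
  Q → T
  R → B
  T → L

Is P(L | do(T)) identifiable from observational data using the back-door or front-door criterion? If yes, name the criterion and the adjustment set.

P(L|do(T)): backdoor, adjust for {Q}.

desc(T)\{T}={L}; candidates ⊆ {B,E,Q,R}.
size 0: {}; under {} T still reaches {B,E,L,Q,R} ∋ L.
{Q}: T⊥L given {Q} in G with T→· removed — back-door holds.
P(L|do(T)) = Σ_{Q} P(L|T,Q)·P(Q).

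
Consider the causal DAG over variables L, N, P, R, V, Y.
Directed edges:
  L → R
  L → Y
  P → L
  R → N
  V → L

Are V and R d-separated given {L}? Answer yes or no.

Yes — V ⊥ R | {L}.

Bayes-Ball from V | {L} reaches {P}.
R ∉ reach(V|{L}) ⇒ V ⊥ R | {L}.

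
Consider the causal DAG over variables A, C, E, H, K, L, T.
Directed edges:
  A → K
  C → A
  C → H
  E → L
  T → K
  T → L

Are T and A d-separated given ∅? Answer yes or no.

Yes — T ⊥ A | ∅.

Bayes-Ball from T | ∅ reaches {K,L}.
A ∉ reach(T|∅) ⇒ T ⊥ A | ∅.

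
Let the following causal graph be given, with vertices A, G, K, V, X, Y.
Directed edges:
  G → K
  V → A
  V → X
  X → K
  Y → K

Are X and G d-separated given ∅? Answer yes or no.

Bayes-Ball from X | ∅ reaches {A,K,V}.
G ∉ reach(X|∅) ⇒ X ⊥ G | ∅.

Yes — X ⊥ G | ∅.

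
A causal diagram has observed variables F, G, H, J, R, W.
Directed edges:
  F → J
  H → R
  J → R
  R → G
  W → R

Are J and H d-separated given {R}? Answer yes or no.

No — J and H are d-connected given {R}.

Bayes-Ball from J | {R} reaches {F,H,W}.
H ∈ reach(J|{R}) ⇒ J ⊥̸ H | {R}.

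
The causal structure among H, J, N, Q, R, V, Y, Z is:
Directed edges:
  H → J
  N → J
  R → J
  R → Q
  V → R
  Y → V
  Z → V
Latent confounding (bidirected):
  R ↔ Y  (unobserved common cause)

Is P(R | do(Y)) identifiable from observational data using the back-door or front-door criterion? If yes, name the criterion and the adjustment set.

P(R|do(Y)): frontdoor, adjust for {V}.

desc(Y)\{Y}={J,Q,R,V}; candidates ⊆ {H,N,Z}.
Y↔R: latent back-door arc(s) into Y.
size 0: {}; under {} Y still reaches {J,Q,R} ∋ R.
size 1: {H}, {N}, {Z}; under {H} Y still reaches {J,Q,R} ∋ R.
size 2: {H,N}, {H,Z}, {N,Z}; under {H,N} Y still reaches {J,Q,R} ∋ R.
Y↔R cannot be blocked by any observed set — no back-door set.
{V}: (i) intercepts every directed Y→R path; (ii) no back-door Y→{V}; (iii) {Y} blocks every back-door {V}→R. Front-door holds.
P(R|do(Y)) = Σ_{V} P(V|Y) Σ_{Y'} P(R|V,Y')P(Y').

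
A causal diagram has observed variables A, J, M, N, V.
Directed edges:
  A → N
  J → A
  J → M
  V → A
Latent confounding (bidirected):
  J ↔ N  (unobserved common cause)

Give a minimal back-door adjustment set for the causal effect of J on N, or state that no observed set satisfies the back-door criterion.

J→N: no observed back-door set.

desc(J)\{J}={A,M,N}; candidates ⊆ {V}.
J↔N: latent back-door arc(s) into J.
size 0: {}; under {} J still reaches {N} ∋ N.
size 1: {V}; under {V} J still reaches {N} ∋ N.
J↔N cannot be blocked by any observed set — no back-door set.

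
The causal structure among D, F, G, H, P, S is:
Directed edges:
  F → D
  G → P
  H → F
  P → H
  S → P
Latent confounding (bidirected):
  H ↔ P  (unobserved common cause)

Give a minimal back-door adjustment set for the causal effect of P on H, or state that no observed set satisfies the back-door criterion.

desc(P)\{P}={D,F,H}; candidates ⊆ {G,S}.
P↔H: latent back-door arc(s) into P.
size 0: {}; under {} P still reaches {D,F,G,H,S} ∋ H.
size 1: {G}, {S}; under {G} P still reaches {D,F,H,S} ∋ H.
size 2: {G,S}; under {G,S} P still reaches {D,F,H} ∋ H.
P↔H cannot be blocked by any observed set — no back-door set.

P→H: no observed back-door set.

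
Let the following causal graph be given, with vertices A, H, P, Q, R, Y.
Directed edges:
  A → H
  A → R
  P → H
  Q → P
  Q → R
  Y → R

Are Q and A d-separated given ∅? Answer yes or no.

Yes — Q ⊥ A | ∅.

Bayes-Ball from Q | ∅ reaches {H,P,R}.
A ∉ reach(Q|∅) ⇒ Q ⊥ A | ∅.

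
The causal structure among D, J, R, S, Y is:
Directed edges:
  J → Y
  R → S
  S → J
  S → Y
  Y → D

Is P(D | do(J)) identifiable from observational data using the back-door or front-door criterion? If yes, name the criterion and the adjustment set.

P(D|do(J)): backdoor, adjust for {S}.

desc(J)\{J}={D,Y}; candidates ⊆ {R,S}.
size 0: {}; under {} J still reaches {D,R,S,Y} ∋ D.
{S}: J⊥D given {S} in G with J→· removed — back-door holds.
P(D|do(J)) = Σ_{S} P(D|J,S)·P(S).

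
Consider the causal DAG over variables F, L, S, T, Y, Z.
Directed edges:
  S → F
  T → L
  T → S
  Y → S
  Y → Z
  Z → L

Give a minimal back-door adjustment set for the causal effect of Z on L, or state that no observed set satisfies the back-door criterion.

Z→L: minimal back-door set ∅.

desc(Z)\{Z}={L}; candidates ⊆ {F,S,T,Y}.
∅: Z⊥L given ∅ in G with Z→· removed — back-door holds.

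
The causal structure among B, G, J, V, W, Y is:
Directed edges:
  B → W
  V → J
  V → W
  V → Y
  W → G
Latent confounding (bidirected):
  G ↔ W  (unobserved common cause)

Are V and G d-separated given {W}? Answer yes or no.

Bayes-Ball from V | {W} reaches {B,G,J,Y}.
G ∈ reach(V|{W}) ⇒ V ⊥̸ G | {W}.

No — V and G are d-connected given {W}.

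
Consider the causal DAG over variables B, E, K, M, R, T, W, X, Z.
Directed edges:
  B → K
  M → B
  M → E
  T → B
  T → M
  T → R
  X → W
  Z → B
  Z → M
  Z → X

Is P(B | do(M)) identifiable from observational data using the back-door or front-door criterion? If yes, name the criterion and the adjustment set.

P(B|do(M)): backdoor, adjust for {T, Z}.

desc(M)\{M}={B,E,K}; candidates ⊆ {R,T,W,X,Z}.
size 0: {}; under {} M still reaches {B,K,R,T,W,X,Z} ∋ B.
size 1: {R}, {T}, {W} …(+2); under {R} M still reaches {B,K,T,W,X,Z} ∋ B.
{T,Z}: M⊥B given {T,Z} in G with M→· removed — back-door holds.
P(B|do(M)) = Σ_{T,Z} P(B|M,T,Z)·P(T,Z).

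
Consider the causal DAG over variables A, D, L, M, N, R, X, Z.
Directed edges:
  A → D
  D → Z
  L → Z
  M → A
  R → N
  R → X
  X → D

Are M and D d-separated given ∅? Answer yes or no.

No — M and D are d-connected given ∅.

Bayes-Ball from M | ∅ reaches {A,D,Z}.
D ∈ reach(M|∅) ⇒ M ⊥̸ D | ∅.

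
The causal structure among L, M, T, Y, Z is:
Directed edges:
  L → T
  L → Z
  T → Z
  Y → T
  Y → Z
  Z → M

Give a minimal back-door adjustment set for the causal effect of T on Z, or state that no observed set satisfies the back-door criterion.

desc(T)\{T}={M,Z}; candidates ⊆ {L,Y}.
size 0: {}; under {} T still reaches {L,M,Y,Z} ∋ Z.
size 1: {L}, {Y}; under {L} T still reaches {M,Y,Z} ∋ Z.
{L,Y}: T⊥Z given {L,Y} in G with T→· removed — back-door holds.

T→Z: minimal back-door set {L, Y}.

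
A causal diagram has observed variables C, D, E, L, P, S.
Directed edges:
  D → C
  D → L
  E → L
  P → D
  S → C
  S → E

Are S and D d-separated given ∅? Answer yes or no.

Bayes-Ball from S | ∅ reaches {C,E,L}.
D ∉ reach(S|∅) ⇒ S ⊥ D | ∅.

Yes — S ⊥ D | ∅.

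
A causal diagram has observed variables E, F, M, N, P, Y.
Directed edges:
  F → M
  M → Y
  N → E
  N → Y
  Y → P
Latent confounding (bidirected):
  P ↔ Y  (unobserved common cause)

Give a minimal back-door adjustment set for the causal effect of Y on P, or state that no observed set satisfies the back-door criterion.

Y→P: no observed back-door set.

desc(Y)\{Y}={P}; candidates ⊆ {E,F,M,N}.
Y↔P: latent back-door arc(s) into Y.
size 0: {}; under {} Y still reaches {E,F,M,N,P} ∋ P.
size 1: {E}, {F}, {M} …(+1); under {E} Y still reaches {F,M,N,P} ∋ P.
size 2: {E,F}, {E,M}, {E,N} …(+3); under {E,F} Y still reaches {M,N,P} ∋ P.
Y↔P cannot be blocked by any observed set — no back-door set.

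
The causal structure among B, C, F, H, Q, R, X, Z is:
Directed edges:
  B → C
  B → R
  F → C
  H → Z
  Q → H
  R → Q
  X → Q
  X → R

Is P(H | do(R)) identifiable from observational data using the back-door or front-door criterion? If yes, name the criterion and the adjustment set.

desc(R)\{R}={H,Q,Z}; candidates ⊆ {B,C,F,X}.
size 0: {}; under {} R still reaches {B,C,H,Q,X,Z} ∋ H.
{X}: R⊥H given {X} in G with R→· removed — back-door holds.
P(H|do(R)) = Σ_{X} P(H|R,X)·P(X).

P(H|do(R)): backdoor, adjust for {X}.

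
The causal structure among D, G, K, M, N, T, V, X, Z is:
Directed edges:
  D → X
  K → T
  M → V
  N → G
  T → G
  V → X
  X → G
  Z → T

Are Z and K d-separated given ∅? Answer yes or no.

Yes — Z ⊥ K | ∅.

Bayes-Ball from Z | ∅ reaches {G,T}.
K ∉ reach(Z|∅) ⇒ Z ⊥ K | ∅.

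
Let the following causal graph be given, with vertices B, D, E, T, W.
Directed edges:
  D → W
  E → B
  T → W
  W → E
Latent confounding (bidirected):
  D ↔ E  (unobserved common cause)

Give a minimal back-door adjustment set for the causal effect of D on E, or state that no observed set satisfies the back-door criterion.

D→E: no observed back-door set.

desc(D)\{D}={B,E,W}; candidates ⊆ {T}.
D↔E: latent back-door arc(s) into D.
size 0: {}; under {} D still reaches {B,E} ∋ E.
size 1: {T}; under {T} D still reaches {B,E} ∋ E.
D↔E cannot be blocked by any observed set — no back-door set.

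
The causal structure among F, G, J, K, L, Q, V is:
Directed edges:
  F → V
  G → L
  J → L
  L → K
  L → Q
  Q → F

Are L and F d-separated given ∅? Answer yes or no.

No — L and F are d-connected given ∅.

Bayes-Ball from L | ∅ reaches {F,G,J,K,Q,V}.
F ∈ reach(L|∅) ⇒ L ⊥̸ F | ∅.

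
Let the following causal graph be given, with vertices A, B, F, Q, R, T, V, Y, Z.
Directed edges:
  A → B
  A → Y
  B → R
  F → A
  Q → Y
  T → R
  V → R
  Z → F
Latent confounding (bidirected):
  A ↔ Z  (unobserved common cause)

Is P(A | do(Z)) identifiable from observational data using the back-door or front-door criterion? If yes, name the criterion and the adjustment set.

desc(Z)\{Z}={A,B,F,R,Y}; candidates ⊆ {Q,T,V}.
Z↔A: latent back-door arc(s) into Z.
size 0: {}; under {} Z still reaches {A,B,R,Y} ∋ A.
size 1: {Q}, {T}, {V}; under {Q} Z still reaches {A,B,R,Y} ∋ A.
size 2: {Q,T}, {Q,V}, {T,V}; under {Q,T} Z still reaches {A,B,R,Y} ∋ A.
Z↔A cannot be blocked by any observed set — no back-door set.
{F}: (i) intercepts every directed Z→A path; (ii) no back-door Z→{F}; (iii) {Z} blocks every back-door {F}→A. Front-door holds.
P(A|do(Z)) = Σ_{F} P(F|Z) Σ_{Z'} P(A|F,Z')P(Z').

P(A|do(Z)): frontdoor, adjust for {F}.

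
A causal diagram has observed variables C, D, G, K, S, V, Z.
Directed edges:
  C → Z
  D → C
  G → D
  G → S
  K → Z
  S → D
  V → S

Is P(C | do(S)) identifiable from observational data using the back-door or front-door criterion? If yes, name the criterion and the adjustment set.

P(C|do(S)): backdoor, adjust for {G}.

desc(S)\{S}={C,D,Z}; candidates ⊆ {G,K,V}.
size 0: {}; under {} S still reaches {C,D,G,V,Z} ∋ C.
{G}: S⊥C given {G} in G with S→· removed — back-door holds.
P(C|do(S)) = Σ_{G} P(C|S,G)·P(G).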